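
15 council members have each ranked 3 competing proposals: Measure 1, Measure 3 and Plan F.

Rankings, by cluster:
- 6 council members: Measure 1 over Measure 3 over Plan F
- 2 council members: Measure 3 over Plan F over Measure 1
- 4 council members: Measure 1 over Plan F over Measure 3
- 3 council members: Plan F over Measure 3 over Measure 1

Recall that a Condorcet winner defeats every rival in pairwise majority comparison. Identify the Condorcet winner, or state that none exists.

Head-to-head results (15 council members):
Measure 1 vs Measure 3: 10 to 5, Measure 1.
Measure 1 vs Plan F: 6+4 = 10 for Measure 1, 5 for Plan F — Measure 1 by 10–5.
Measure 3 vs Plan F: Measure 3 preferred on 6+2 = 8 ballots; Measure 3 wins 8–7.
Measure 1 beats each of Measure 3, Plan F — Measure 1 is the Condorcet winner.

Measure 1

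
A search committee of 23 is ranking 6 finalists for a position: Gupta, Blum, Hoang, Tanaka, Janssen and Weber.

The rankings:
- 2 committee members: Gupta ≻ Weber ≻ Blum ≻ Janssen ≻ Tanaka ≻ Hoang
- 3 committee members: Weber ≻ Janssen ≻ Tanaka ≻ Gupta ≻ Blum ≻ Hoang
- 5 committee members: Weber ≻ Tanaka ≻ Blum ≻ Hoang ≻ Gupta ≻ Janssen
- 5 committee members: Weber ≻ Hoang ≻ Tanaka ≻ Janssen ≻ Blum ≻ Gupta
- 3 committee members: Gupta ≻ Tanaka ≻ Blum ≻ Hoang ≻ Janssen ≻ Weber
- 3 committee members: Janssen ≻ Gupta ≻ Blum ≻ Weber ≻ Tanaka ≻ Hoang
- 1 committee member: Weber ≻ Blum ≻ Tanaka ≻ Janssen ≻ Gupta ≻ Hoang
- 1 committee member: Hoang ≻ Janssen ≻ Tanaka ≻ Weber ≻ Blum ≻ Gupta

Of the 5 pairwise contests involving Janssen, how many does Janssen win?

Janssen against each rival (23 committee members):
Janssen–Gupta: Janssen 13–10.
Janssen vs Blum: Janssen wins 12–11.
Janssen vs Hoang: Janssen is ranked higher on 2+3+3+1 = 9 ballots, Hoang on 14. Hoang wins 14–9.
Janssen vs Tanaka: 2+3+3+1 = 9 for Janssen, 14 for Tanaka — Tanaka by 14–9.
Janssen vs Weber: Weber wins 16–7.
Janssen beats Gupta, Blum; loses to Hoang, Tanaka, Weber — 2 pairwise wins.

2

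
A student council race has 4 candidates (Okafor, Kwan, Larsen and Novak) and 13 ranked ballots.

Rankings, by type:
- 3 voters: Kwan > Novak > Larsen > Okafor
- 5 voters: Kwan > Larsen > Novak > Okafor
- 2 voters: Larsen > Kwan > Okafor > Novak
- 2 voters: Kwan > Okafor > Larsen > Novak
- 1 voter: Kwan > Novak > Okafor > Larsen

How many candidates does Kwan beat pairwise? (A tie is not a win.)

Kwan against each rival (13 voters):
Kwan vs Okafor: 3+5+2+2+1 = 13 for Kwan, 0 for Okafor — Kwan by 13–0.
Kwan vs Larsen: Kwan is ranked higher on 3+5+2+1 = 11 ballots, Larsen on 2. Kwan wins 11–2.
Kwan vs Novak: Kwan, 13–0.
Kwan beats Okafor, Larsen, Novak — 3 pairwise wins.

3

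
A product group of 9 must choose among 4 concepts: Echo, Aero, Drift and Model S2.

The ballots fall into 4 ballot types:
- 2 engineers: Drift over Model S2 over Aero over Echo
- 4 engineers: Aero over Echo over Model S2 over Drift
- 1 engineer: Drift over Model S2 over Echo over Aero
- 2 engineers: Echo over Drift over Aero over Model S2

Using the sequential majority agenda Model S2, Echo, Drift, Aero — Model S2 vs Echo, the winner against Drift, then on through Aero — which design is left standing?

Aero

Round 1: Model S2 vs Echo — 3–6, Echo advances.
Round 2: Echo vs Drift — 6–3, Echo advances.
Round 3: Echo vs Aero — 3–6, Aero advances.
Aero survives the agenda.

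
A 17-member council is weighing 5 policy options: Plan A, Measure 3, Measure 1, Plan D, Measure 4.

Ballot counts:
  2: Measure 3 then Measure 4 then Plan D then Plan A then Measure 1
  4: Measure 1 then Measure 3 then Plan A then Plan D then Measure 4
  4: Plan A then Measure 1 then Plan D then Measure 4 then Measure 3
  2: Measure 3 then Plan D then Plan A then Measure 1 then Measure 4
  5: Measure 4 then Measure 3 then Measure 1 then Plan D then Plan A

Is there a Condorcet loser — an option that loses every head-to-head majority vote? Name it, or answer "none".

none

Pairwise majorities:
Plan A vs Measure 3: Plan A is ranked higher on 4 ballots, Measure 3 on 13. Measure 3 wins 13–4.
Plan A vs Measure 1: Plan A is ranked higher on 2+4+2 = 8 ballots, Measure 1 on 9. Measure 1 wins 9–8.
Plan A vs Plan D: Plan D, 9–8.
Plan A vs Measure 4: Plan A, 10–7.
Measure 3 vs Measure 1: 2+2+5 = 9 for Measure 3, 8 for Measure 1 — Measure 3 by 9–8.
Measure 3–Plan D: Measure 3 13–4.
Measure 3 vs Measure 4: 2+4+2 = 8 for Measure 3, 9 for Measure 4 — Measure 4 by 9–8.
Measure 1 vs Plan D: Measure 1 preferred on 4+4+5 = 13 ballots; Measure 1 wins 13–4.
Measure 1 vs Measure 4: 4+4+2 = 10 for Measure 1, 7 for Measure 4 — Measure 1 by 10–7.
Plan D vs Measure 4: Plan D wins 10–7.
No option is winless: Plan A beats Measure 4; Measure 3 beats Plan A; Measure 1 beats Plan A; Plan D beats Plan A; Measure 4 beats Measure 3. There is no Condorcet loser.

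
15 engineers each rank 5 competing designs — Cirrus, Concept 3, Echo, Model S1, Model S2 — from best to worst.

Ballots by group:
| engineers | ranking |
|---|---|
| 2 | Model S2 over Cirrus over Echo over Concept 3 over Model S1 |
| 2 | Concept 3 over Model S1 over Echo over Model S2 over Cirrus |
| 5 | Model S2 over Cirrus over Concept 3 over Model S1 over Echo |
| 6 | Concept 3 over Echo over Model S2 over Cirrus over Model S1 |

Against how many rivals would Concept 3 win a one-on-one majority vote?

Concept 3 against each rival (15 engineers):
Concept 3 vs Cirrus: Concept 3 wins 8–7.
Concept 3 vs Echo: 13 to 2, Concept 3.
Concept 3 vs Model S1: 2+2+5+6 = 15 for Concept 3, 0 for Model S1 — Concept 3 by 15–0.
Concept 3 vs Model S2: Concept 3 is ranked higher on 2+6 = 8 ballots, Model S2 on 7. Concept 3 wins 8–7.
Concept 3 beats Cirrus, Echo, Model S1, Model S2 — 4 pairwise wins.

4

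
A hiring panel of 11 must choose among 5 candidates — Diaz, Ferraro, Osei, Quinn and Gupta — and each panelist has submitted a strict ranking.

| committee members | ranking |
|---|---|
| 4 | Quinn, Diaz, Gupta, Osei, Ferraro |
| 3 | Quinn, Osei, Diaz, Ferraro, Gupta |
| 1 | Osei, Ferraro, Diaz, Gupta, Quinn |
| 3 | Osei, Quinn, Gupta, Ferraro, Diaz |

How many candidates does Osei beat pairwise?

Osei against each rival (11 committee members):
Osei vs Diaz: Osei preferred on 3+1+3 = 7 ballots; Osei wins 7–4.
Osei–Ferraro: Osei 11–0.
Osei vs Quinn: 4 to 7, Quinn.
Osei vs Gupta: Osei wins 7–4.
Osei beats Diaz, Ferraro, Gupta; loses to Quinn — 3 pairwise wins.

3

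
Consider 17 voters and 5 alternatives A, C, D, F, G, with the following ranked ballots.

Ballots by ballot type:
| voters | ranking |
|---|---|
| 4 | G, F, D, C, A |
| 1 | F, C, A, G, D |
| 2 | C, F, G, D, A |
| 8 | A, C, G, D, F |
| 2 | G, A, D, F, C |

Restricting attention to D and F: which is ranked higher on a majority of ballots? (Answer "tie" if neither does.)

Ballots ranking D above F: 8 + 2 = 10.
Ballots ranking F above D: 17 − 10 = 7.
D wins the head-to-head 10–7.

D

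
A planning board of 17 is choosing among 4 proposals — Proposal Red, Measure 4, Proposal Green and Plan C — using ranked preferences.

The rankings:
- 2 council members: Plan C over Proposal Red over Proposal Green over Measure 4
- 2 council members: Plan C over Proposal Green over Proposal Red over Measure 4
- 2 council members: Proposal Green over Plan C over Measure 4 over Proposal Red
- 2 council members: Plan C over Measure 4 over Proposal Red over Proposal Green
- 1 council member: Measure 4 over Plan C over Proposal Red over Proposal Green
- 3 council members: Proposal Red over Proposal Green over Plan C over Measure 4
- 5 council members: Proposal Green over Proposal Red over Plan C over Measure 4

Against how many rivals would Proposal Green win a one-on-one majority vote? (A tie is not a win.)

3

Proposal Green against each rival (17 council members):
Proposal Green vs Proposal Red: Proposal Green, 9–8.
Proposal Green vs Measure 4: Proposal Green, 14–3.
Proposal Green–Plan C: Proposal Green 10–7.
Proposal Green beats Proposal Red, Measure 4, Plan C — 3 pairwise wins.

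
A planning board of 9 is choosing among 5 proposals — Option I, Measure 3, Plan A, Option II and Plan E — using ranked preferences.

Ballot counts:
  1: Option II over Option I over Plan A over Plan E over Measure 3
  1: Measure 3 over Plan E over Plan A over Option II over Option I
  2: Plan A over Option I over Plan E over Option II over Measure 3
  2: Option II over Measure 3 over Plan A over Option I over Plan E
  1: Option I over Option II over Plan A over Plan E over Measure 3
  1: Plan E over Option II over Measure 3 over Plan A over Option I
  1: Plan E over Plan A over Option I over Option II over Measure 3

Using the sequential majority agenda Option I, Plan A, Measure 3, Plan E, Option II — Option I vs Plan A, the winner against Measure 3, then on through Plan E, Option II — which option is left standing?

Round 1: Option I vs Plan A — 2–7, Plan A advances.
Round 2: Plan A vs Measure 3 — 5–4, Plan A advances.
Round 3: Plan A vs Plan E — 6–3, Plan A advances.
Round 4: Plan A vs Option II — 4–5, Option II advances.
The agenda winner is Option II.

Option II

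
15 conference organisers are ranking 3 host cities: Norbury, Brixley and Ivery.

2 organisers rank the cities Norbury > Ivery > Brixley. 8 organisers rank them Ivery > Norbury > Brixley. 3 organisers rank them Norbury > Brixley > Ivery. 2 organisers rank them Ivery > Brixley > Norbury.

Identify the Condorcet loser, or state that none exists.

Head-to-head results (15 organisers):
Norbury vs Brixley: Norbury preferred on 2+8+3 = 13 ballots; Norbury wins 13–2.
Norbury vs Ivery: Ivery, 10–5.
Brixley vs Ivery: 3 for Brixley, 12 for Ivery — Ivery by 12–3.
Only Brixley has no wins; Brixley is the Condorcet loser.

Brixley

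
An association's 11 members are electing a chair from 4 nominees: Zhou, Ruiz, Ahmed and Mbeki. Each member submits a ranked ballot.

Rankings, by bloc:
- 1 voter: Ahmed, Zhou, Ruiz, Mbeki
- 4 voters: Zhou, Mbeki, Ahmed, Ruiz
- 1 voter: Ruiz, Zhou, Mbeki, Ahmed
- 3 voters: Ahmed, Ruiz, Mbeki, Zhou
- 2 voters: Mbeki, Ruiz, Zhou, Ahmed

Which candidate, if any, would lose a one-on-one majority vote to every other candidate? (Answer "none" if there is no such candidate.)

none

Head-to-head results (11 voters):
Zhou–Ruiz: Ruiz 6–5.
Zhou–Ahmed: Zhou 7–4.
Zhou vs Mbeki: 1+4+1 = 6 for Zhou, 5 for Mbeki — Zhou by 6–5.
Ruiz–Ahmed: Ahmed 8–3.
Ruiz vs Mbeki: 5 to 6, Mbeki.
Ahmed vs Mbeki: Mbeki, 7–4.
No candidate is winless: Zhou beats Ahmed; Ruiz beats Zhou; Ahmed beats Ruiz; Mbeki beats Ruiz. There is no Condorcet loser.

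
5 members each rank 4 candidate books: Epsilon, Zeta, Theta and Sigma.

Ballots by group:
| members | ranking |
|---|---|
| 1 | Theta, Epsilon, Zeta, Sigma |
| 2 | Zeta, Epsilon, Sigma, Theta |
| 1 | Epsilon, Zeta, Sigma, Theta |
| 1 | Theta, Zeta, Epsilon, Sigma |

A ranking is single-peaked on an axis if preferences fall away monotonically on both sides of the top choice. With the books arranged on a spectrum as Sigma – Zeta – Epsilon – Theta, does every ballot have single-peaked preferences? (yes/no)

no

Axis positions: Sigma=1, Zeta=2, Epsilon=3, Theta=4.
Group 1 (peak Theta at position 4): ranking walks positions 4-3-2-1, expanding outward from the peak — single-peaked.
Group 2 (peak Zeta at position 2): ranking walks positions 2-3-1-4, expanding outward from the peak — single-peaked.
Group 3 (peak Epsilon at position 3): ranking walks positions 3-2-1-4, expanding outward from the peak — single-peaked.
Group 4: ranking walks positions 4-2-3-1; Zeta is ranked above Epsilon even though Epsilon lies between Zeta and the peak Theta on the axis — preferences dip and rise again. Not single-peaked.
Group 4 violates single-peakedness, so the profile is not single-peaked on this axis.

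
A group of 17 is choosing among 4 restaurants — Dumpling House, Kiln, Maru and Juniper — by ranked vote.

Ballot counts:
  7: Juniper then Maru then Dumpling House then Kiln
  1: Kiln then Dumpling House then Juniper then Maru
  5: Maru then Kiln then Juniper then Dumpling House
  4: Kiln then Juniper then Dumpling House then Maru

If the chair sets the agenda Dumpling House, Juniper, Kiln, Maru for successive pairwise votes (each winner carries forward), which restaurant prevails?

Maru

Round 1: Dumpling House vs Juniper — 1–16, Juniper advances.
Round 2: Juniper vs Kiln — 7–10, Kiln advances.
Round 3: Kiln vs Maru — 5–12, Maru advances.
Maru survives the agenda.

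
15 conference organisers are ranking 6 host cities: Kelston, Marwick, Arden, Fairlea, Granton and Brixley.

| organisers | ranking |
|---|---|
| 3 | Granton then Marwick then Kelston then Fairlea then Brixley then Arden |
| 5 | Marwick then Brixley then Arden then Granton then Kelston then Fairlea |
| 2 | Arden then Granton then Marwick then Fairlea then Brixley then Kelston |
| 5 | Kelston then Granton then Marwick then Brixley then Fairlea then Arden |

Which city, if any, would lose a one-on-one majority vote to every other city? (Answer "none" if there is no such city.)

Head-to-head results (15 organisers):
Kelston vs Marwick: Kelston is ranked higher on 5 ballots, Marwick on 10. Marwick wins 10–5.
Kelston vs Arden: Kelston wins 8–7.
Kelston vs Fairlea: Kelston wins 13–2.
Kelston vs Granton: Kelston preferred on 5 ballots; Granton wins 10–5.
Kelston vs Brixley: Kelston is ranked higher on 3+5 = 8 ballots, Brixley on 7. Kelston wins 8–7.
Marwick vs Arden: 3+5+5 = 13 for Marwick, 2 for Arden — Marwick by 13–2.
Marwick–Fairlea: Marwick 15–0.
Marwick vs Granton: Marwick preferred on 5 ballots; Granton wins 10–5.
Marwick vs Brixley: 3+5+2+5 = 15 for Marwick, 0 for Brixley — Marwick by 15–0.
Arden vs Fairlea: Fairlea, 8–7.
Arden vs Granton: Granton wins 8–7.
Arden–Brixley: Brixley 13–2.
Fairlea vs Granton: Granton wins 15–0.
Fairlea–Brixley: Brixley 10–5.
Granton vs Brixley: 10 to 5, Granton.
Arden is beaten in every head-to-head and is the Condorcet loser.

Arden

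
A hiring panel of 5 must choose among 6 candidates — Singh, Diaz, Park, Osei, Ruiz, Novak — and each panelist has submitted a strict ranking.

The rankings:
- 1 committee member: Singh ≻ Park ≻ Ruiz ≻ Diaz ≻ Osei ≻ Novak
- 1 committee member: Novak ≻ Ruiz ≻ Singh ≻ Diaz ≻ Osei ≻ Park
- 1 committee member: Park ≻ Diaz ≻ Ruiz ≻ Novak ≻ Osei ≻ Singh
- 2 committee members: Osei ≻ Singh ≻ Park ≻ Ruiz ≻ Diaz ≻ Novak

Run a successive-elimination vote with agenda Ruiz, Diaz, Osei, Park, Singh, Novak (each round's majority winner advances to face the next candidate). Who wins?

Singh

Round 1: Ruiz vs Diaz — 4–1, Ruiz advances.
Round 2: Ruiz vs Osei — 3–2, Ruiz advances.
Round 3: Ruiz vs Park — 1–4, Park advances.
Round 4: Park vs Singh — 1–4, Singh advances.
Round 5: Singh vs Novak — 3–2, Singh advances.
The agenda winner is Singh.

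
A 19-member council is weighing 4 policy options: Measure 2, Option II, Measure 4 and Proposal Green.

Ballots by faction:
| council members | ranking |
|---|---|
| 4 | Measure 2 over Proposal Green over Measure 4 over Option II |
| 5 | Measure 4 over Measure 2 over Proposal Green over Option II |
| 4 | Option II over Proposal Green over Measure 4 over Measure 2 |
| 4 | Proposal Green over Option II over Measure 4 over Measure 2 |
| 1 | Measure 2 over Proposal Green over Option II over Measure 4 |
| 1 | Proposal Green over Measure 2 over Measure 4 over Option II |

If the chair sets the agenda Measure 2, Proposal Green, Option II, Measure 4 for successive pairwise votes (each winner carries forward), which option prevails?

Round 1: Measure 2 vs Proposal Green — 10–9, Measure 2 advances.
Round 2: Measure 2 vs Option II — 11–8, Measure 2 advances.
Round 3: Measure 2 vs Measure 4 — 6–13, Measure 4 advances.
The agenda winner is Measure 4.

Measure 4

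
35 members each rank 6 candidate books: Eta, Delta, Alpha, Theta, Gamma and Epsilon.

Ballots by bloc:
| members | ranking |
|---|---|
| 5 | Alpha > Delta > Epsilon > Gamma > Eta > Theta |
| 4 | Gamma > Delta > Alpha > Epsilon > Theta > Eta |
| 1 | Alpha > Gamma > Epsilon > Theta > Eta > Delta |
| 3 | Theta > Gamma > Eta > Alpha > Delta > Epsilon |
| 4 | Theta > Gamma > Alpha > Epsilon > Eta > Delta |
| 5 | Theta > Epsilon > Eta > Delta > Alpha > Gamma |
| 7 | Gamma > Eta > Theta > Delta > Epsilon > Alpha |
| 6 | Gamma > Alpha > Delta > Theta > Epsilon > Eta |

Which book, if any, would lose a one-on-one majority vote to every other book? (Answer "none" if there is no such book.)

Head-to-head results (35 members):
Eta vs Delta: 20 to 15, Eta.
Eta vs Alpha: Alpha, 20–15.
Eta vs Theta: Eta is ranked higher on 5+7 = 12 ballots, Theta on 23. Theta wins 23–12.
Eta vs Gamma: Gamma wins 30–5.
Eta vs Epsilon: Epsilon, 25–10.
Delta vs Alpha: Alpha wins 19–16.
Delta vs Theta: 5+4+6 = 15 for Delta, 20 for Theta — Theta by 20–15.
Delta–Gamma: Gamma 25–10.
Delta vs Epsilon: 25 to 10, Delta.
Alpha–Theta: Theta 19–16.
Alpha vs Gamma: 11 to 24, Gamma.
Alpha vs Epsilon: Alpha wins 23–12.
Theta vs Gamma: Gamma wins 23–12.
Theta vs Epsilon: Theta preferred on 3+4+5+7+6 = 25 ballots; Theta wins 25–10.
Gamma vs Epsilon: Gamma, 25–10.
No book is winless: Eta beats Delta; Delta beats Epsilon; Alpha beats Eta; Theta beats Eta; Gamma beats Eta; Epsilon beats Eta. There is no Condorcet loser.

none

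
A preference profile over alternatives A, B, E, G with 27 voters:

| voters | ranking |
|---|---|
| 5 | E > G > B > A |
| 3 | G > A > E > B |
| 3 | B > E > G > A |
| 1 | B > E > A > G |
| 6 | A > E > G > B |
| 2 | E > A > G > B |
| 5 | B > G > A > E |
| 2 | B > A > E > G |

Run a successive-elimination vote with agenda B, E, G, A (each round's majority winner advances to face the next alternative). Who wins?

A

Round 1: B vs E — 11–16, E advances.
Round 2: E vs G — 19–8, E advances.
Round 3: E vs A — 11–16, A advances.
A survives the agenda.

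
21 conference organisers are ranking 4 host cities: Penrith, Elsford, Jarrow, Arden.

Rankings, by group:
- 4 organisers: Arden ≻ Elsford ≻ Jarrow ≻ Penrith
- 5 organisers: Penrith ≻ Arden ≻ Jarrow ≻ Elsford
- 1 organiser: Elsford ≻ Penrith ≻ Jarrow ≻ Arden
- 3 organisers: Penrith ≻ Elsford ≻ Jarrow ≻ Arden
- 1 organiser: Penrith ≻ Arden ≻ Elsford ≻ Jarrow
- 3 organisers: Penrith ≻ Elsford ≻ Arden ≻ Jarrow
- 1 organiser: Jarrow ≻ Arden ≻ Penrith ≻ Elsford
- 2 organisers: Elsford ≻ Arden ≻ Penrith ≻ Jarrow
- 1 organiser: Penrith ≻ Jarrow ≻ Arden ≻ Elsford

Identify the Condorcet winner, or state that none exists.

Penrith

Head-to-head results (21 organisers):
Penrith vs Elsford: Penrith is ranked higher on 5+3+1+3+1+1 = 14 ballots, Elsford on 7. Penrith wins 14–7.
Penrith–Jarrow: Penrith 16–5.
Penrith vs Arden: Penrith wins 14–7.
Elsford vs Jarrow: Elsford preferred on 4+1+3+1+3+2 = 14 ballots; Elsford wins 14–7.
Elsford vs Arden: Arden wins 12–9.
Jarrow vs Arden: Arden, 15–6.
Only Penrith has no losses; Penrith is the Condorcet winner.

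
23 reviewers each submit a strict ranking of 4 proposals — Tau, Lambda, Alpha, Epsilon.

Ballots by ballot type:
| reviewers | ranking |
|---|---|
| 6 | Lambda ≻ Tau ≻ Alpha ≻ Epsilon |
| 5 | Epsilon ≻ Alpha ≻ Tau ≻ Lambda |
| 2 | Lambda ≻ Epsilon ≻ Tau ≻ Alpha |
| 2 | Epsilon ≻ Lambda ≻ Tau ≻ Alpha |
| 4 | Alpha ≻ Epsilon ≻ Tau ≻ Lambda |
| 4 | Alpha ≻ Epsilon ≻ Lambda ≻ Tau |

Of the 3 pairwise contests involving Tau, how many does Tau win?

Tau against each rival (23 reviewers):
Tau vs Lambda: 5+4 = 9 for Tau, 14 for Lambda — Lambda by 14–9.
Tau vs Alpha: Tau is ranked higher on 6+2+2 = 10 ballots, Alpha on 13. Alpha wins 13–10.
Tau–Epsilon: Epsilon 17–6.
Tau beats no one; loses to Lambda, Alpha, Epsilon — 0 pairwise wins.

0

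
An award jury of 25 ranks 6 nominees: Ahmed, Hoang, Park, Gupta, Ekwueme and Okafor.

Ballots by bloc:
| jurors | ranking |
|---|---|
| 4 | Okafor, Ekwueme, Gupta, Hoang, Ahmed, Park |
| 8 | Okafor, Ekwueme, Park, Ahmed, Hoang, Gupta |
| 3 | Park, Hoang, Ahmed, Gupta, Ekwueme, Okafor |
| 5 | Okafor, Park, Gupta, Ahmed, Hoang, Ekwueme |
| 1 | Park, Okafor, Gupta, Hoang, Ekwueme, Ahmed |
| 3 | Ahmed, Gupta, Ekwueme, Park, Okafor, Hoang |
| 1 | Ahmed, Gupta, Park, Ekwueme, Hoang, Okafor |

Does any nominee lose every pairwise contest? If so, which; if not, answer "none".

Pairwise majorities:
Ahmed–Hoang: Ahmed 17–8.
Ahmed vs Park: Park wins 17–8.
Ahmed vs Gupta: 15 to 10, Ahmed.
Ahmed vs Ekwueme: 3+5+3+1 = 12 for Ahmed, 13 for Ekwueme — Ekwueme by 13–12.
Ahmed vs Okafor: 7 to 18, Okafor.
Hoang–Park: Park 21–4.
Hoang vs Gupta: Gupta wins 14–11.
Hoang vs Ekwueme: 3+5+1 = 9 for Hoang, 16 for Ekwueme — Ekwueme by 16–9.
Hoang vs Okafor: Okafor wins 21–4.
Park vs Gupta: Park is ranked higher on 8+3+5+1 = 17 ballots, Gupta on 8. Park wins 17–8.
Park vs Ekwueme: Park is ranked higher on 3+5+1+1 = 10 ballots, Ekwueme on 15. Ekwueme wins 15–10.
Park vs Okafor: 3+1+3+1 = 8 for Park, 17 for Okafor — Okafor by 17–8.
Gupta vs Ekwueme: Gupta preferred on 3+5+1+3+1 = 13 ballots; Gupta wins 13–12.
Gupta vs Okafor: Gupta preferred on 3+3+1 = 7 ballots; Okafor wins 18–7.
Ekwueme vs Okafor: Ekwueme is ranked higher on 3+3+1 = 7 ballots, Okafor on 18. Okafor wins 18–7.
Only Hoang has no wins; Hoang is the Condorcet loser.

Hoang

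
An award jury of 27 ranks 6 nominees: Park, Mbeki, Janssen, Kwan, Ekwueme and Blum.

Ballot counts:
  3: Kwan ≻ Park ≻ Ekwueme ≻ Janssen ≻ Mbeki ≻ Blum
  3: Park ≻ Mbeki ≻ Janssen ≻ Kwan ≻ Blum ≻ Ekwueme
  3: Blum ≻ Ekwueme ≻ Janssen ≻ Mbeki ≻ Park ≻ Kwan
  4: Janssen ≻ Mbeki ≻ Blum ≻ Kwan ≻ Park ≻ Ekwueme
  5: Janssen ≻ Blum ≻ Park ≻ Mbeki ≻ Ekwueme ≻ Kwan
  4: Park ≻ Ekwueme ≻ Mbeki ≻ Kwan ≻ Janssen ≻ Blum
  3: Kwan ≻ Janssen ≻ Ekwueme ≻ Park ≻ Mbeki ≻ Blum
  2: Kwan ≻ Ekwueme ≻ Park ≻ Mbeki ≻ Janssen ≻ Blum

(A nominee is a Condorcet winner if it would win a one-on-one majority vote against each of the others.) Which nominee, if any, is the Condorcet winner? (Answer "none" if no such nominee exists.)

Janssen

Pairwise majorities:
Park vs Mbeki: 3+3+5+4+3+2 = 20 for Park, 7 for Mbeki — Park by 20–7.
Park vs Janssen: Park is ranked higher on 3+3+4+2 = 12 ballots, Janssen on 15. Janssen wins 15–12.
Park vs Kwan: Park preferred on 3+3+5+4 = 15 ballots; Park wins 15–12.
Park vs Ekwueme: Park preferred on 3+3+4+5+4 = 19 ballots; Park wins 19–8.
Park vs Blum: Park preferred on 3+3+4+3+2 = 15 ballots; Park wins 15–12.
Mbeki vs Janssen: 9 to 18, Janssen.
Mbeki vs Kwan: Mbeki is ranked higher on 3+3+4+5+4 = 19 ballots, Kwan on 8. Mbeki wins 19–8.
Mbeki vs Ekwueme: 12 to 15, Ekwueme.
Mbeki vs Blum: 3+3+4+4+3+2 = 19 for Mbeki, 8 for Blum — Mbeki by 19–8.
Janssen vs Kwan: Janssen preferred on 3+3+4+5 = 15 ballots; Janssen wins 15–12.
Janssen vs Ekwueme: Janssen preferred on 3+4+5+3 = 15 ballots; Janssen wins 15–12.
Janssen vs Blum: Janssen preferred on 24 ballots; Janssen wins 24–3.
Kwan vs Ekwueme: Kwan preferred on 3+3+4+3+2 = 15 ballots; Kwan wins 15–12.
Kwan vs Blum: Kwan preferred on 3+3+4+3+2 = 15 ballots; Kwan wins 15–12.
Ekwueme vs Blum: Ekwueme is ranked higher on 3+4+3+2 = 12 ballots, Blum on 15. Blum wins 15–12.
Only Janssen has no losses; Janssen is the Condorcet winner.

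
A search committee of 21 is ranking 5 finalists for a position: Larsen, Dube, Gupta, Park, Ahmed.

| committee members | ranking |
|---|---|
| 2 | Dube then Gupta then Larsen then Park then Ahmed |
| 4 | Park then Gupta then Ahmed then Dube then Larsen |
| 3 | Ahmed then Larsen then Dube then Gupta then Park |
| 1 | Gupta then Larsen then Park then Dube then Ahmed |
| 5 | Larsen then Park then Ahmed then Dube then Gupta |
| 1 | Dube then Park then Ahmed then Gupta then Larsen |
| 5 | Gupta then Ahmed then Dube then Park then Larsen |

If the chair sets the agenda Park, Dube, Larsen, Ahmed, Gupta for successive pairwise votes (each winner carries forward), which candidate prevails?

Round 1: Park vs Dube — 10–11, Dube advances.
Round 2: Dube vs Larsen — 12–9, Dube advances.
Round 3: Dube vs Ahmed — 4–17, Ahmed advances.
Round 4: Ahmed vs Gupta — 9–12, Gupta advances.
The agenda winner is Gupta.

Gupta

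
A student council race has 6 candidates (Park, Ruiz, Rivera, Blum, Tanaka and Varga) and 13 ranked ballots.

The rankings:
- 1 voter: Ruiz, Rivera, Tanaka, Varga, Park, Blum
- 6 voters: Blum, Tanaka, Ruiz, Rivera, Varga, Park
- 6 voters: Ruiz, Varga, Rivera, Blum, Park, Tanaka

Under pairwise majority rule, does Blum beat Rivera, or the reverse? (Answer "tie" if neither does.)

Rivera

Ballots ranking Blum above Rivera: 6.
Ballots ranking Rivera above Blum: 13 − 6 = 7.
Rivera wins the head-to-head 7–6.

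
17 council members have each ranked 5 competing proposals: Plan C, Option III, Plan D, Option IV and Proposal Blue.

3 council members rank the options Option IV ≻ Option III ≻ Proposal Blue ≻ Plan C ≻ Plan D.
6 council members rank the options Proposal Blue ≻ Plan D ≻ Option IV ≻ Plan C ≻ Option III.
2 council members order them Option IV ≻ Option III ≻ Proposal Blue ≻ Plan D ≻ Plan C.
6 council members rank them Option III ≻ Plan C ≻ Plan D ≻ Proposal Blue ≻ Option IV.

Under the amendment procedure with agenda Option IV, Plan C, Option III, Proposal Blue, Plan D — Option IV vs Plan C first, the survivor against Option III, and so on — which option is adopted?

Round 1: Option IV vs Plan C — 11–6, Option IV advances.
Round 2: Option IV vs Option III — 11–6, Option IV advances.
Round 3: Option IV vs Proposal Blue — 5–12, Proposal Blue advances.
Round 4: Proposal Blue vs Plan D — 11–6, Proposal Blue advances.
Proposal Blue survives the agenda.

Proposal Blue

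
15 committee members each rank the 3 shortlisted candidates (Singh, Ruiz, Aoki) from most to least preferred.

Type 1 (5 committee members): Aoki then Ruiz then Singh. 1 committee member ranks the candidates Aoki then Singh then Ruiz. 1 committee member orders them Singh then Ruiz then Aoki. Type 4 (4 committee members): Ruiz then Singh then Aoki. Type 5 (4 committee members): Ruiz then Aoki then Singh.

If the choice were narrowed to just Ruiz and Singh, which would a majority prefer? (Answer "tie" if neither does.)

Ruiz

Ballots ranking Ruiz above Singh: 5 + 4 + 4 = 13.
Ballots ranking Singh above Ruiz: 15 − 13 = 2.
Ruiz wins the head-to-head 13–2.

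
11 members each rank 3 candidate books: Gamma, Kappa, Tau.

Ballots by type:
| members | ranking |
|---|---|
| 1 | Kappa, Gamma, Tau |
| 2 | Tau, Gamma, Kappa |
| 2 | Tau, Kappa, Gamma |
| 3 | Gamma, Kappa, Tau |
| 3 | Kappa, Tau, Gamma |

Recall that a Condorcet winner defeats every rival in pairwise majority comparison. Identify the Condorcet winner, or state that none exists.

Pairwise majorities:
Gamma vs Kappa: 5 to 6, Kappa.
Gamma vs Tau: 4 to 7, Tau.
Kappa vs Tau: Kappa is ranked higher on 1+3+3 = 7 ballots, Tau on 4. Kappa wins 7–4.
Only Kappa has no losses; Kappa is the Condorcet winner.

Kappa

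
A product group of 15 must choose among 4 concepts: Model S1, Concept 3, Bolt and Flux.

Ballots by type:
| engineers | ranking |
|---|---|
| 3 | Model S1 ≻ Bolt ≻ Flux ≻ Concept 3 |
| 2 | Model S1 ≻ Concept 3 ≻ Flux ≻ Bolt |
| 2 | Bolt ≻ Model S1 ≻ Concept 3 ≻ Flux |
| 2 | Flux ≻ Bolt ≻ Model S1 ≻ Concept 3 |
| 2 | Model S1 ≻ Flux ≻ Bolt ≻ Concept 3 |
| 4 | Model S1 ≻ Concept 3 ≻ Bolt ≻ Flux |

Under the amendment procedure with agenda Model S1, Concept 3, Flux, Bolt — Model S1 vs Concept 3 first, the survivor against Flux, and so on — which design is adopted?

Round 1: Model S1 vs Concept 3 — 15–0, Model S1 advances.
Round 2: Model S1 vs Flux — 13–2, Model S1 advances.
Round 3: Model S1 vs Bolt — 11–4, Model S1 advances.
The agenda winner is Model S1.

Model S1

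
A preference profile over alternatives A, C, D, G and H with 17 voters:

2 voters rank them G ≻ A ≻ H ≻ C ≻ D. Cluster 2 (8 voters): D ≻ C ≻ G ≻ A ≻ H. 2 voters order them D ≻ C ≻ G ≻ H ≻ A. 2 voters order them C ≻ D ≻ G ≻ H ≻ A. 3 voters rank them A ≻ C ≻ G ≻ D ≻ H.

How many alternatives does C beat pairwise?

C against each rival (17 voters):
C–A: C 12–5.
C vs D: 7 to 10, D.
C vs G: C is ranked higher on 8+2+2+3 = 15 ballots, G on 2. C wins 15–2.
C vs H: C wins 15–2.
C beats A, G, H; loses to D — 3 pairwise wins.

3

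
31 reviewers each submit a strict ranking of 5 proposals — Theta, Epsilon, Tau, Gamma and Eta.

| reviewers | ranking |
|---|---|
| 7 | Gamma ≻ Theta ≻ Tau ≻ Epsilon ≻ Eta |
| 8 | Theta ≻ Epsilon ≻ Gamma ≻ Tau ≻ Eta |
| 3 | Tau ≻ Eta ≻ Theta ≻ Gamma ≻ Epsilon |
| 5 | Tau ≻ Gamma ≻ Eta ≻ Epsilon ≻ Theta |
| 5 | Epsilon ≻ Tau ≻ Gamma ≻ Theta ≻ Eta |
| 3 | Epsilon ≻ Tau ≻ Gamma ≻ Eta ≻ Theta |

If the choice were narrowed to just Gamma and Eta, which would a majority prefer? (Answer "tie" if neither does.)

Ballots ranking Gamma above Eta: 7 + 8 + 5 + 5 + 3 = 28.
Ballots ranking Eta above Gamma: 31 − 28 = 3.
Gamma wins the head-to-head 28–3.

Gamma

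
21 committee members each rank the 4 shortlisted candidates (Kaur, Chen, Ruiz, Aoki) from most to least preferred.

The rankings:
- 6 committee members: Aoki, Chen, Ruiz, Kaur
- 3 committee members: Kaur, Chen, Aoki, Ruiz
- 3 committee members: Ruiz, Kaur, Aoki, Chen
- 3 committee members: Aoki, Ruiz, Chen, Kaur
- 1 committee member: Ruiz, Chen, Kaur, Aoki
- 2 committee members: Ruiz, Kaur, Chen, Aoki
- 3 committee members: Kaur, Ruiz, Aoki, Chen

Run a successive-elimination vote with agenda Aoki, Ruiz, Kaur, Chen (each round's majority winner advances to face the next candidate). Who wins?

Round 1: Aoki vs Ruiz — 12–9, Aoki advances.
Round 2: Aoki vs Kaur — 9–12, Kaur advances.
Round 3: Kaur vs Chen — 11–10, Kaur advances.
Kaur survives the agenda.

Kaur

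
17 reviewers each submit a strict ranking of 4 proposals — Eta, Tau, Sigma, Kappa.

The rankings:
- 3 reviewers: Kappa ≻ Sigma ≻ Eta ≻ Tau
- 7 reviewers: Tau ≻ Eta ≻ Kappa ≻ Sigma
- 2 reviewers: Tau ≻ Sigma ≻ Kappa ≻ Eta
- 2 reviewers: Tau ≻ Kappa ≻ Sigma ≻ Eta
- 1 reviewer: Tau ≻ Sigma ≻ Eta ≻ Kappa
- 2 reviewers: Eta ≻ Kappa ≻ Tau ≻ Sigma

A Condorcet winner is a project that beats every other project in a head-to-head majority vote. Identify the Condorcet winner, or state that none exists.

Tau

Head-to-head results (17 reviewers):
Eta vs Tau: 5 to 12, Tau.
Eta vs Sigma: 7+2 = 9 for Eta, 8 for Sigma — Eta by 9–8.
Eta vs Kappa: Eta preferred on 7+1+2 = 10 ballots; Eta wins 10–7.
Tau–Sigma: Tau 14–3.
Tau vs Kappa: Tau, 12–5.
Sigma vs Kappa: 3 to 14, Kappa.
Tau wins every pairwise contest, so Tau is the Condorcet winner.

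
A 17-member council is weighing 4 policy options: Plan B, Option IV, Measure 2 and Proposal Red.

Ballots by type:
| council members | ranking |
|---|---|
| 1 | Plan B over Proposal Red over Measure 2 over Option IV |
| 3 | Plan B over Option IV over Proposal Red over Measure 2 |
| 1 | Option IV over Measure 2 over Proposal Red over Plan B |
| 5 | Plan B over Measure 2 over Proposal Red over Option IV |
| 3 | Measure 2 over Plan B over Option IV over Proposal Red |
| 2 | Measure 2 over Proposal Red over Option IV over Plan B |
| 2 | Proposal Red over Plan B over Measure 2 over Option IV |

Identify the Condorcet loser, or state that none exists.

Option IV

Pairwise majorities:
Plan B vs Option IV: Plan B is ranked higher on 1+3+5+3+2 = 14 ballots, Option IV on 3. Plan B wins 14–3.
Plan B vs Measure 2: Plan B preferred on 1+3+5+2 = 11 ballots; Plan B wins 11–6.
Plan B vs Proposal Red: 12 to 5, Plan B.
Option IV vs Measure 2: Option IV preferred on 3+1 = 4 ballots; Measure 2 wins 13–4.
Option IV vs Proposal Red: Proposal Red wins 10–7.
Measure 2 vs Proposal Red: 11 to 6, Measure 2.
Option IV loses to every other option — it is the Condorcet loser.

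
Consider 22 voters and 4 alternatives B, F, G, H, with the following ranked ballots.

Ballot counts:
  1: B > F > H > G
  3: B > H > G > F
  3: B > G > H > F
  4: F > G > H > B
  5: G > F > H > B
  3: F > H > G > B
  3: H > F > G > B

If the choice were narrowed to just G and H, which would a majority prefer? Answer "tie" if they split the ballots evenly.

Ballots ranking G above H: 3 + 4 + 5 = 12.
Ballots ranking H above G: 22 − 12 = 10.
G wins the head-to-head 12–10.

G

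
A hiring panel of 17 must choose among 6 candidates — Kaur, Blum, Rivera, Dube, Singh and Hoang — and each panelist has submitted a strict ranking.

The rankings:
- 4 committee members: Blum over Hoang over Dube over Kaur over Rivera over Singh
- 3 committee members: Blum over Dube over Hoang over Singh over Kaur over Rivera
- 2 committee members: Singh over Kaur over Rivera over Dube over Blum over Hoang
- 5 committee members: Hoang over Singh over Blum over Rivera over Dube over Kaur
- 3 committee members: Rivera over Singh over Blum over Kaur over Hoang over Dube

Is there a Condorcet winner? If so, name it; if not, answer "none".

Head-to-head results (17 committee members):
Kaur vs Blum: 2 for Kaur, 15 for Blum — Blum by 15–2.
Kaur vs Rivera: Kaur is ranked higher on 4+3+2 = 9 ballots, Rivera on 8. Kaur wins 9–8.
Kaur vs Dube: Kaur preferred on 2+3 = 5 ballots; Dube wins 12–5.
Kaur vs Singh: 4 to 13, Singh.
Kaur vs Hoang: 5 to 12, Hoang.
Blum vs Rivera: 12 to 5, Blum.
Blum vs Dube: Blum is ranked higher on 4+3+5+3 = 15 ballots, Dube on 2. Blum wins 15–2.
Blum vs Singh: 4+3 = 7 for Blum, 10 for Singh — Singh by 10–7.
Blum vs Hoang: Blum preferred on 4+3+2+3 = 12 ballots; Blum wins 12–5.
Rivera vs Dube: 2+5+3 = 10 for Rivera, 7 for Dube — Rivera by 10–7.
Rivera vs Singh: Rivera is ranked higher on 4+3 = 7 ballots, Singh on 10. Singh wins 10–7.
Rivera vs Hoang: 2+3 = 5 for Rivera, 12 for Hoang — Hoang by 12–5.
Dube vs Singh: 7 to 10, Singh.
Dube vs Hoang: 5 to 12, Hoang.
Singh vs Hoang: Singh is ranked higher on 2+3 = 5 ballots, Hoang on 12. Hoang wins 12–5.
Each candidate drops at least one matchup (Kaur loses to Blum; Blum loses to Singh; Rivera loses to Kaur; Dube loses to Blum; Singh loses to Hoang; Hoang loses to Blum); the cycle Kaur beats Rivera beats Dube beats Kaur rules out a Condorcet winner.

none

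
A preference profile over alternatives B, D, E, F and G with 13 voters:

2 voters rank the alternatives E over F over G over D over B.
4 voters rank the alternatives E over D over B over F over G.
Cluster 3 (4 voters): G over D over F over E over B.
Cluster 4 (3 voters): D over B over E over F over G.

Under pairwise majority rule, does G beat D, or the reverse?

D

Ballots ranking G above D: 2 + 4 = 6.
Ballots ranking D above G: 13 − 6 = 7.
D wins the head-to-head 7–6.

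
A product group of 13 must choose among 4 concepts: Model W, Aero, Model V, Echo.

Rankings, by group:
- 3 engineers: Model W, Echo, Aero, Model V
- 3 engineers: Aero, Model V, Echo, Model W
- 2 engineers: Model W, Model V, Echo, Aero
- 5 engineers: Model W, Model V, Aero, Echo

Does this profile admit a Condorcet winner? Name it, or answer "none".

Check each pair by majority over 13 ballots:
Model W vs Aero: 3+2+5 = 10 for Model W, 3 for Aero — Model W by 10–3.
Model W vs Model V: Model W, 10–3.
Model W vs Echo: 10 to 3, Model W.
Aero vs Model V: Aero preferred on 3+3 = 6 ballots; Model V wins 7–6.
Aero vs Echo: Aero, 8–5.
Model V–Echo: Model V 10–3.
Only Model W has no losses; Model W is the Condorcet winner.

Model W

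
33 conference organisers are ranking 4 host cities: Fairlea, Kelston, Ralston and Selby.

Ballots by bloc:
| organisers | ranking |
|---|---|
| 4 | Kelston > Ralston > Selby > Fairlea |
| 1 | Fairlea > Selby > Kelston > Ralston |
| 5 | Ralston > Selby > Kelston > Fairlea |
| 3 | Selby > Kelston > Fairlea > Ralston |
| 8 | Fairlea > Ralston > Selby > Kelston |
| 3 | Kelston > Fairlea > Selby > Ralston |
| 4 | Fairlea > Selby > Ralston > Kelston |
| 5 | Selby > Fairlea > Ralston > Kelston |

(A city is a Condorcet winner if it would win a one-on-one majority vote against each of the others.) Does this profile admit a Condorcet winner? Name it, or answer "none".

none

Check each pair by majority over 33 ballots:
Fairlea vs Kelston: Fairlea preferred on 1+8+4+5 = 18 ballots; Fairlea wins 18–15.
Fairlea vs Ralston: 1+3+8+3+4+5 = 24 for Fairlea, 9 for Ralston — Fairlea by 24–9.
Fairlea vs Selby: 16 to 17, Selby.
Kelston vs Ralston: 4+1+3+3 = 11 for Kelston, 22 for Ralston — Ralston by 22–11.
Kelston vs Selby: Kelston is ranked higher on 4+3 = 7 ballots, Selby on 26. Selby wins 26–7.
Ralston vs Selby: 17 to 16, Ralston.
Every city loses at least once (Fairlea loses to Selby; Kelston loses to Fairlea; Ralston loses to Fairlea; Selby loses to Ralston). The majority relation contains the cycle Fairlea beats Ralston beats Selby beats Fairlea, so there is no Condorcet winner.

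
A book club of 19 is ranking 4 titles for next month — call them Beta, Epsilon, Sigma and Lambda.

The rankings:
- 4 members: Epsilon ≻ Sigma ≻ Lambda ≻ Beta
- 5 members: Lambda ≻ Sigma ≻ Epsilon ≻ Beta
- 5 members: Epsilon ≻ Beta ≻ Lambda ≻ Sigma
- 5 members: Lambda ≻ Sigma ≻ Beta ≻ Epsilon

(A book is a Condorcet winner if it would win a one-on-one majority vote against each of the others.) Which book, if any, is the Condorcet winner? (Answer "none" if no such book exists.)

Head-to-head results (19 members):
Beta vs Epsilon: 5 for Beta, 14 for Epsilon — Epsilon by 14–5.
Beta vs Sigma: 5 to 14, Sigma.
Beta vs Lambda: 5 to 14, Lambda.
Epsilon vs Sigma: Epsilon is ranked higher on 4+5 = 9 ballots, Sigma on 10. Sigma wins 10–9.
Epsilon vs Lambda: 4+5 = 9 for Epsilon, 10 for Lambda — Lambda by 10–9.
Sigma vs Lambda: 4 to 15, Lambda.
Only Lambda has no losses; Lambda is the Condorcet winner.

Lambda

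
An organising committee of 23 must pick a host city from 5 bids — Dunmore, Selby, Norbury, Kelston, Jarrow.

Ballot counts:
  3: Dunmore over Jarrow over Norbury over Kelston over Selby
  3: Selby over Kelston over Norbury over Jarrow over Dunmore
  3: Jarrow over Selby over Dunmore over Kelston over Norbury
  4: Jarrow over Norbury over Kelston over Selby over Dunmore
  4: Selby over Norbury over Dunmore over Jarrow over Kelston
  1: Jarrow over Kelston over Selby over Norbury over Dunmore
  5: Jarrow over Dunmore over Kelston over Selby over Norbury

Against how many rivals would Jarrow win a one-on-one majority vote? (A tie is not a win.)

Jarrow against each rival (23 organisers):
Jarrow vs Dunmore: Jarrow, 16–7.
Jarrow vs Selby: Jarrow preferred on 3+3+4+1+5 = 16 ballots; Jarrow wins 16–7.
Jarrow vs Norbury: Jarrow wins 16–7.
Jarrow vs Kelston: 20 to 3, Jarrow.
Jarrow beats Dunmore, Selby, Norbury, Kelston — 4 pairwise wins.

4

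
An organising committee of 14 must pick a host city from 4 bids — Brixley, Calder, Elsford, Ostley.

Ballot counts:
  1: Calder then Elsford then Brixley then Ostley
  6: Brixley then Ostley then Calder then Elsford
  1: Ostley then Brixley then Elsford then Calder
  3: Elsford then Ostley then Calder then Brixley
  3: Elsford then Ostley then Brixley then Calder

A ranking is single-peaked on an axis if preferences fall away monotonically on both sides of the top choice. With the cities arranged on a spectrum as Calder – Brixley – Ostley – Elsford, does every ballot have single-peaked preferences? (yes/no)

no

Axis positions: Calder=1, Brixley=2, Ostley=3, Elsford=4.
Type 1: ranking walks positions 1-4-2-3; Elsford is ranked above Brixley even though Brixley lies between Elsford and the peak Calder on the axis — preferences dip and rise again. Not single-peaked.
Type 2 (peak Brixley at position 2): ranking walks positions 2-3-1-4, expanding outward from the peak — single-peaked.
Type 3 (peak Ostley at position 3): ranking walks positions 3-2-4-1, expanding outward from the peak — single-peaked.
Type 4: ranking walks positions 4-3-1-2; Calder is ranked above Brixley even though Brixley lies between Calder and the peak Elsford on the axis — preferences dip and rise again. Not single-peaked.
Type 5 (peak Elsford at position 4): ranking walks positions 4-3-2-1, expanding outward from the peak — single-peaked.
Type 1 violates single-peakedness, so the profile is not single-peaked on this axis.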